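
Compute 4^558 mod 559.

4^1 ≡ 4 (mod 559)
4^2 ≡ 4^2 = 16 ≡ 16 (mod 559)
4^4 ≡ 16^2 = 256 ≡ 256 (mod 559)
4^8 ≡ 256^2 = 65536 ≡ 133 (mod 559)
4^16 ≡ 133^2 = 17689 ≡ 360 (mod 559)
4^32 ≡ 360^2 = 129600 ≡ 471 (mod 559)
4^64 ≡ 471^2 = 221841 ≡ 477 (mod 559)
4^128 ≡ 477^2 = 227529 ≡ 16 (mod 559)
4^256 ≡ 16^2 = 256 ≡ 256 (mod 559)
4^512 ≡ 256^2 = 65536 ≡ 133 (mod 559)
558 = 512 + 32 + 8 + 4 + 2 in binary powers of 2.
So 4^558 ≡ 133 · 471 · 133 · 256 · 16 ≡ 508 (mod 559).
Since 508 ≠ 1, base 4 is a Fermat witness: 559 is composite.

508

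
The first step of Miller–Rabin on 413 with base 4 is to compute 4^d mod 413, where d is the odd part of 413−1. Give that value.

413 − 1 = 412 = 2^2 · 103, so d = 103.
4^1 ≡ 4 (mod 413)
4^2 ≡ 4^2 = 16 ≡ 16 (mod 413)
4^4 ≡ 16^2 = 256 ≡ 256 (mod 413)
4^8 ≡ 256^2 = 65536 ≡ 282 (mod 413)
4^16 ≡ 282^2 = 79524 ≡ 228 (mod 413)
4^32 ≡ 228^2 = 51984 ≡ 359 (mod 413)
4^64 ≡ 359^2 = 128881 ≡ 25 (mod 413)
103 = 64 + 32 + 4 + 2 + 1 in binary powers of 2.
So 4^103 ≡ 25 · 359 · 256 · 16 · 4 ≡ 228 (mod 413).
Squaring chain: 228 → 359; never reaches −1, so base 4 is a Miller–Rabin witness that 413 is composite.

228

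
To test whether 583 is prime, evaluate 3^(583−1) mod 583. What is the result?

3^1 ≡ 3 (mod 583)
3^2 ≡ 3^2 = 9 ≡ 9 (mod 583)
3^4 ≡ 9^2 = 81 ≡ 81 (mod 583)
3^8 ≡ 81^2 = 6561 ≡ 148 (mod 583)
3^16 ≡ 148^2 = 21904 ≡ 333 (mod 583)
3^32 ≡ 333^2 = 110889 ≡ 119 (mod 583)
3^64 ≡ 119^2 = 14161 ≡ 169 (mod 583)
3^128 ≡ 169^2 = 28561 ≡ 577 (mod 583)
3^256 ≡ 577^2 = 332929 ≡ 36 (mod 583)
3^512 ≡ 36^2 = 1296 ≡ 130 (mod 583)
582 = 512 + 64 + 4 + 2 in binary powers of 2.
So 3^582 ≡ 130 · 169 · 81 · 9 ≡ 537 (mod 583).
Since 537 ≠ 1, base 3 is a Fermat witness: 583 is composite.

537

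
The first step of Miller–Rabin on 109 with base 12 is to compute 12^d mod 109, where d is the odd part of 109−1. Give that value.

108

109 − 1 = 108 = 2^2 · 27, so d = 27.
12^1 ≡ 12 (mod 109)
12^2 ≡ 12^2 = 144 ≡ 35 (mod 109)
12^4 ≡ 35^2 = 1225 ≡ 26 (mod 109)
12^8 ≡ 26^2 = 676 ≡ 22 (mod 109)
12^16 ≡ 22^2 = 484 ≡ 48 (mod 109)
27 = 16 + 8 + 2 + 1 in binary powers of 2.
So 12^27 ≡ 48 · 22 · 35 · 12 ≡ 108 (mod 109).
Since 12^d ≡ 108 (mod 109), base 12 does not prove 109 composite.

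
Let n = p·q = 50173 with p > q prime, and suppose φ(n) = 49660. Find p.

φ(n) = (p−1)(q−1) = n − (p+q) + 1, so p + q = 50173 − 49660 + 1 = 514.
p and q are the roots of t² − 514t + 50173 = 0.
Discriminant: 514² − 4·50173 = 264196 − 200692 = 63504; √63504 = 252.
q = (514 − 252)/2 = 131, p = (514 + 252)/2 = 383.
Check: 131 · 383 = 50173.

383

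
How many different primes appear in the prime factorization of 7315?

7315 = 5 · 1463
1463 = 7 · 209
209 = 11 · 19
7315 = 5 · 7 · 11 · 19, which has 4 distinct prime factors.

4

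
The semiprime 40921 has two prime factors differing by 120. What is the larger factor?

Since p = q + 120, we have 40921 = q(q + 120), so q² + 120q − 40921 = 0.
Discriminant: 120² + 4·40921 = 14400 + 163684 = 178084; √178084 = 422.
q = (−120 + 422)/2 = 151, and p = q + 120 = 271.
Check: 151 · 271 = 40921.

271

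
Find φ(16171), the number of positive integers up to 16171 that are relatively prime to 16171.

15912

Factor: 16171 = 103 · 157.
φ(16171) = (103−1) · (157−1) = 102 · 156 = 15912.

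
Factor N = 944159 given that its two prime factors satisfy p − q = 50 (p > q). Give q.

947

Since p = q + 50, we have 944159 = q(q + 50), so q² + 50q − 944159 = 0.
Discriminant: 50² + 4·944159 = 2500 + 3776636 = 3779136; √3779136 = 1944.
q = (−50 + 1944)/2 = 947, and p = q + 50 = 997.
Check: 947 · 997 = 944159.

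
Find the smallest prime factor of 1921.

1921 is odd.
Digit sum 13, not divisible by 3.
Ends in 1: not divisible by 5.
7: 1921 = 7·274 + 3
11: 1921 = 11·174 + 7
13: 1921 = 13·147 + 10
17: 1921 = 17·113

17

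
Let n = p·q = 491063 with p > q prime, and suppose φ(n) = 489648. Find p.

809

φ(n) = (p−1)(q−1) = n − (p+q) + 1, so p + q = 491063 − 489648 + 1 = 1416.
p and q are the roots of t² − 1416t + 491063 = 0.
Discriminant: 1416² − 4·491063 = 2005056 − 1964252 = 40804; √40804 = 202.
q = (1416 − 202)/2 = 607, p = (1416 + 202)/2 = 809.
Check: 607 · 809 = 491063.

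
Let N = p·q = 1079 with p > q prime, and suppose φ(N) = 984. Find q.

13

φ(n) = (p−1)(q−1) = n − (p+q) + 1, so p + q = 1079 − 984 + 1 = 96.
p and q are the roots of t² − 96t + 1079 = 0.
Discriminant: 96² − 4·1079 = 9216 − 4316 = 4900; √4900 = 70.
q = (96 − 70)/2 = 13, p = (96 + 70)/2 = 83.
Check: 13 · 83 = 1079.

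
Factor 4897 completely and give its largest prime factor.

83

4897 = 59 · 83
83 is prime.
So 4897 = 59 · 83; the largest prime factor is 83.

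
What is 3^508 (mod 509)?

3^1 ≡ 3 (mod 509)
3^2 ≡ 3^2 = 9 ≡ 9 (mod 509)
3^4 ≡ 9^2 = 81 ≡ 81 (mod 509)
3^8 ≡ 81^2 = 6561 ≡ 453 (mod 509)
3^16 ≡ 453^2 = 205209 ≡ 82 (mod 509)
3^32 ≡ 82^2 = 6724 ≡ 107 (mod 509)
3^64 ≡ 107^2 = 11449 ≡ 251 (mod 509)
3^128 ≡ 251^2 = 63001 ≡ 394 (mod 509)
3^256 ≡ 394^2 = 155236 ≡ 500 (mod 509)
508 = 256 + 128 + 64 + 32 + 16 + 8 + 4 in binary powers of 2.
So 3^508 ≡ 500 · 394 · 251 · 107 · 82 · 453 · 81 ≡ 1 (mod 509).
Since the result is 1, base 3 gives no evidence that 509 is composite.

1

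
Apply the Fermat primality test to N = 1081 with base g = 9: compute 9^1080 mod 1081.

679

9^1 ≡ 9 (mod 1081)
9^2 ≡ 9^2 = 81 ≡ 81 (mod 1081)
9^4 ≡ 81^2 = 6561 ≡ 75 (mod 1081)
9^8 ≡ 75^2 = 5625 ≡ 220 (mod 1081)
9^16 ≡ 220^2 = 48400 ≡ 836 (mod 1081)
9^32 ≡ 836^2 = 698896 ≡ 570 (mod 1081)
9^64 ≡ 570^2 = 324900 ≡ 600 (mod 1081)
9^128 ≡ 600^2 = 360000 ≡ 27 (mod 1081)
9^256 ≡ 27^2 = 729 ≡ 729 (mod 1081)
9^512 ≡ 729^2 = 531441 ≡ 670 (mod 1081)
9^1024 ≡ 670^2 = 448900 ≡ 285 (mod 1081)
1080 = 1024 + 32 + 16 + 8 in binary powers of 2.
So 9^1080 ≡ 285 · 570 · 836 · 220 ≡ 679 (mod 1081).
Since 679 ≠ 1, base 9 is a Fermat witness: 1081 is composite.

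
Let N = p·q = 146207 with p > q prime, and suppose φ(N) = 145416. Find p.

499

φ(n) = (p−1)(q−1) = n − (p+q) + 1, so p + q = 146207 − 145416 + 1 = 792.
p and q are the roots of t² − 792t + 146207 = 0.
Discriminant: 792² − 4·146207 = 627264 − 584828 = 42436; √42436 = 206.
q = (792 − 206)/2 = 293, p = (792 + 206)/2 = 499.
Check: 293 · 499 = 146207.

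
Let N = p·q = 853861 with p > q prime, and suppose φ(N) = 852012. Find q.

883

φ(n) = (p−1)(q−1) = n − (p+q) + 1, so p + q = 853861 − 852012 + 1 = 1850.
p and q are the roots of t² − 1850t + 853861 = 0.
Discriminant: 1850² − 4·853861 = 3422500 − 3415444 = 7056; √7056 = 84.
q = (1850 − 84)/2 = 883, p = (1850 + 84)/2 = 967.
Check: 883 · 967 = 853861.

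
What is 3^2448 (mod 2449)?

283

3^1 ≡ 3 (mod 2449)
3^2 ≡ 3^2 = 9 ≡ 9 (mod 2449)
3^4 ≡ 9^2 = 81 ≡ 81 (mod 2449)
3^8 ≡ 81^2 = 6561 ≡ 1663 (mod 2449)
3^16 ≡ 1663^2 = 2765569 ≡ 648 (mod 2449)
3^32 ≡ 648^2 = 419904 ≡ 1125 (mod 2449)
3^64 ≡ 1125^2 = 1265625 ≡ 1941 (mod 2449)
3^128 ≡ 1941^2 = 3767481 ≡ 919 (mod 2449)
3^256 ≡ 919^2 = 844561 ≡ 2105 (mod 2449)
3^512 ≡ 2105^2 = 4431025 ≡ 784 (mod 2449)
3^1024 ≡ 784^2 = 614656 ≡ 2406 (mod 2449)
3^2048 ≡ 2406^2 = 5788836 ≡ 1849 (mod 2449)
2448 = 2048 + 256 + 128 + 16 in binary powers of 2.
So 3^2448 ≡ 1849 · 2105 · 919 · 648 ≡ 283 (mod 2449).
Since 283 ≠ 1, base 3 is a Fermat witness: 2449 is composite.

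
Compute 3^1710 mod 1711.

1082

3^1 ≡ 3 (mod 1711)
3^2 ≡ 3^2 = 9 ≡ 9 (mod 1711)
3^4 ≡ 9^2 = 81 ≡ 81 (mod 1711)
3^8 ≡ 81^2 = 6561 ≡ 1428 (mod 1711)
3^16 ≡ 1428^2 = 2039184 ≡ 1383 (mod 1711)
3^32 ≡ 1383^2 = 1912689 ≡ 1502 (mod 1711)
3^64 ≡ 1502^2 = 2256004 ≡ 906 (mod 1711)
3^128 ≡ 906^2 = 820836 ≡ 1267 (mod 1711)
3^256 ≡ 1267^2 = 1605289 ≡ 371 (mod 1711)
3^512 ≡ 371^2 = 137641 ≡ 761 (mod 1711)
3^1024 ≡ 761^2 = 579121 ≡ 803 (mod 1711)
1710 = 1024 + 512 + 128 + 32 + 8 + 4 + 2 in binary powers of 2.
So 3^1710 ≡ 803 · 761 · 1267 · 1502 · 1428 · 81 · 9 ≡ 1082 (mod 1711).
Since 1082 ≠ 1, base 3 is a Fermat witness: 1711 is composite.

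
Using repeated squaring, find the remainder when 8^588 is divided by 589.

419

8^1 ≡ 8 (mod 589)
8^2 ≡ 8^2 = 64 ≡ 64 (mod 589)
8^4 ≡ 64^2 = 4096 ≡ 562 (mod 589)
8^8 ≡ 562^2 = 315844 ≡ 140 (mod 589)
8^16 ≡ 140^2 = 19600 ≡ 163 (mod 589)
8^32 ≡ 163^2 = 26569 ≡ 64 (mod 589)
8^64 ≡ 64^2 = 4096 ≡ 562 (mod 589)
8^128 ≡ 562^2 = 315844 ≡ 140 (mod 589)
8^256 ≡ 140^2 = 19600 ≡ 163 (mod 589)
8^512 ≡ 163^2 = 26569 ≡ 64 (mod 589)
588 = 512 + 64 + 8 + 4 in binary powers of 2.
So 8^588 ≡ 64 · 562 · 140 · 562 ≡ 419 (mod 589).
Since 419 ≠ 1, base 8 is a Fermat witness: 589 is composite.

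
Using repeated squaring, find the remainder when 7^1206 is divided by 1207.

587

7^1 ≡ 7 (mod 1207)
7^2 ≡ 7^2 = 49 ≡ 49 (mod 1207)
7^4 ≡ 49^2 = 2401 ≡ 1194 (mod 1207)
7^8 ≡ 1194^2 = 1425636 ≡ 169 (mod 1207)
7^16 ≡ 169^2 = 28561 ≡ 800 (mod 1207)
7^32 ≡ 800^2 = 640000 ≡ 290 (mod 1207)
7^64 ≡ 290^2 = 84100 ≡ 817 (mod 1207)
7^128 ≡ 817^2 = 667489 ≡ 18 (mod 1207)
7^256 ≡ 18^2 = 324 ≡ 324 (mod 1207)
7^512 ≡ 324^2 = 104976 ≡ 1174 (mod 1207)
7^1024 ≡ 1174^2 = 1378276 ≡ 1089 (mod 1207)
1206 = 1024 + 128 + 32 + 16 + 4 + 2 in binary powers of 2.
So 7^1206 ≡ 1089 · 18 · 290 · 800 · 1194 · 49 ≡ 587 (mod 1207).
Since 587 ≠ 1, base 7 is a Fermat witness: 1207 is composite.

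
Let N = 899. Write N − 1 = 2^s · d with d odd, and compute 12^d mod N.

447

899 − 1 = 898 = 2^1 · 449, so d = 449.
12^1 ≡ 12 (mod 899)
12^2 ≡ 12^2 = 144 ≡ 144 (mod 899)
12^4 ≡ 144^2 = 20736 ≡ 59 (mod 899)
12^8 ≡ 59^2 = 3481 ≡ 784 (mod 899)
12^16 ≡ 784^2 = 614656 ≡ 639 (mod 899)
12^32 ≡ 639^2 = 408321 ≡ 175 (mod 899)
12^64 ≡ 175^2 = 30625 ≡ 59 (mod 899)
12^128 ≡ 59^2 = 3481 ≡ 784 (mod 899)
12^256 ≡ 784^2 = 614656 ≡ 639 (mod 899)
449 = 256 + 128 + 64 + 1 in binary powers of 2.
So 12^449 ≡ 639 · 784 · 59 · 12 ≡ 447 (mod 899).
Squaring chain: 447; never reaches −1, so base 12 is a Miller–Rabin witness that 899 is composite.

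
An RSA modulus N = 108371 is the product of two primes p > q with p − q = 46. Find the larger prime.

Since p = q + 46, we have 108371 = q(q + 46), so q² + 46q − 108371 = 0.
Discriminant: 46² + 4·108371 = 2116 + 433484 = 435600; √435600 = 660.
q = (−46 + 660)/2 = 307, and p = q + 46 = 353.
Check: 307 · 353 = 108371.

353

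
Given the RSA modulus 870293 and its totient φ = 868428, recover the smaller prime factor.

φ(n) = (p−1)(q−1) = n − (p+q) + 1, so p + q = 870293 − 868428 + 1 = 1866.
p and q are the roots of t² − 1866t + 870293 = 0.
Discriminant: 1866² − 4·870293 = 3481956 − 3481172 = 784; √784 = 28.
q = (1866 − 28)/2 = 919, p = (1866 + 28)/2 = 947.
Check: 919 · 947 = 870293.

919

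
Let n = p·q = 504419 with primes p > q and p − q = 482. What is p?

991

Since p = q + 482, we have 504419 = q(q + 482), so q² + 482q − 504419 = 0.
Discriminant: 482² + 4·504419 = 232324 + 2017676 = 2250000; √2250000 = 1500.
q = (−482 + 1500)/2 = 509, and p = q + 482 = 991.
Check: 509 · 991 = 504419.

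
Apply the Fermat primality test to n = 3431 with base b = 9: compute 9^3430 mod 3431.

2327

9^1 ≡ 9 (mod 3431)
9^2 ≡ 9^2 = 81 ≡ 81 (mod 3431)
9^4 ≡ 81^2 = 6561 ≡ 3130 (mod 3431)
9^8 ≡ 3130^2 = 9796900 ≡ 1395 (mod 3431)
9^16 ≡ 1395^2 = 1946025 ≡ 648 (mod 3431)
9^32 ≡ 648^2 = 419904 ≡ 1322 (mod 3431)
9^64 ≡ 1322^2 = 1747684 ≡ 1305 (mod 3431)
9^128 ≡ 1305^2 = 1703025 ≡ 1249 (mod 3431)
9^256 ≡ 1249^2 = 1560001 ≡ 2327 (mod 3431)
9^512 ≡ 2327^2 = 5414929 ≡ 811 (mod 3431)
9^1024 ≡ 811^2 = 657721 ≡ 2400 (mod 3431)
9^2048 ≡ 2400^2 = 5760000 ≡ 2782 (mod 3431)
3430 = 2048 + 1024 + 256 + 64 + 32 + 4 + 2 in binary powers of 2.
So 9^3430 ≡ 2782 · 2400 · 2327 · 1305 · 1322 · 3130 · 81 ≡ 2327 (mod 3431).
Since 2327 ≠ 1, base 9 is a Fermat witness: 3431 is composite.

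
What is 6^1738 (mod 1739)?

6^1 ≡ 6 (mod 1739)
6^2 ≡ 6^2 = 36 ≡ 36 (mod 1739)
6^4 ≡ 36^2 = 1296 ≡ 1296 (mod 1739)
6^8 ≡ 1296^2 = 1679616 ≡ 1481 (mod 1739)
6^16 ≡ 1481^2 = 2193361 ≡ 482 (mod 1739)
6^32 ≡ 482^2 = 232324 ≡ 1037 (mod 1739)
6^64 ≡ 1037^2 = 1075369 ≡ 667 (mod 1739)
6^128 ≡ 667^2 = 444889 ≡ 1444 (mod 1739)
6^256 ≡ 1444^2 = 2085136 ≡ 75 (mod 1739)
6^512 ≡ 75^2 = 5625 ≡ 408 (mod 1739)
6^1024 ≡ 408^2 = 166464 ≡ 1259 (mod 1739)
1738 = 1024 + 512 + 128 + 64 + 8 + 2 in binary powers of 2.
So 6^1738 ≡ 1259 · 408 · 1444 · 667 · 1481 · 36 ≡ 739 (mod 1739).
Since 739 ≠ 1, base 6 is a Fermat witness: 1739 is composite.

739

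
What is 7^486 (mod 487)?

7^1 ≡ 7 (mod 487)
7^2 ≡ 7^2 = 49 ≡ 49 (mod 487)
7^4 ≡ 49^2 = 2401 ≡ 453 (mod 487)
7^8 ≡ 453^2 = 205209 ≡ 182 (mod 487)
7^16 ≡ 182^2 = 33124 ≡ 8 (mod 487)
7^32 ≡ 8^2 = 64 ≡ 64 (mod 487)
7^64 ≡ 64^2 = 4096 ≡ 200 (mod 487)
7^128 ≡ 200^2 = 40000 ≡ 66 (mod 487)
7^256 ≡ 66^2 = 4356 ≡ 460 (mod 487)
486 = 256 + 128 + 64 + 32 + 4 + 2 in binary powers of 2.
So 7^486 ≡ 460 · 66 · 200 · 64 · 453 · 49 ≡ 1 (mod 487).
Since the result is 1, base 7 gives no evidence that 487 is composite.

1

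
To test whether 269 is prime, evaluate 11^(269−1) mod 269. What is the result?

11^1 ≡ 11 (mod 269)
11^2 ≡ 11^2 = 121 ≡ 121 (mod 269)
11^4 ≡ 121^2 = 14641 ≡ 115 (mod 269)
11^8 ≡ 115^2 = 13225 ≡ 44 (mod 269)
11^16 ≡ 44^2 = 1936 ≡ 53 (mod 269)
11^32 ≡ 53^2 = 2809 ≡ 119 (mod 269)
11^64 ≡ 119^2 = 14161 ≡ 173 (mod 269)
11^128 ≡ 173^2 = 29929 ≡ 70 (mod 269)
11^256 ≡ 70^2 = 4900 ≡ 58 (mod 269)
268 = 256 + 8 + 4 in binary powers of 2.
So 11^268 ≡ 58 · 44 · 115 ≡ 1 (mod 269).
Since the result is 1, base 11 gives no evidence that 269 is composite.

1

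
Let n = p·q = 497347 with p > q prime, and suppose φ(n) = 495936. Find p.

φ(n) = (p−1)(q−1) = n − (p+q) + 1, so p + q = 497347 − 495936 + 1 = 1412.
p and q are the roots of t² − 1412t + 497347 = 0.
Discriminant: 1412² − 4·497347 = 1993744 − 1989388 = 4356; √4356 = 66.
q = (1412 − 66)/2 = 673, p = (1412 + 66)/2 = 739.
Check: 673 · 739 = 497347.

739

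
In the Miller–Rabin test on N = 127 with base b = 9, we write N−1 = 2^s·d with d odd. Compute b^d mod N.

1

127 − 1 = 126 = 2^1 · 63, so d = 63.
9^1 ≡ 9 (mod 127)
9^2 ≡ 9^2 = 81 ≡ 81 (mod 127)
9^4 ≡ 81^2 = 6561 ≡ 84 (mod 127)
9^8 ≡ 84^2 = 7056 ≡ 71 (mod 127)
9^16 ≡ 71^2 = 5041 ≡ 88 (mod 127)
9^32 ≡ 88^2 = 7744 ≡ 124 (mod 127)
63 = 32 + 16 + 8 + 4 + 2 + 1 in binary powers of 2.
So 9^63 ≡ 124 · 88 · 71 · 84 · 81 · 9 ≡ 1 (mod 127).
Since 9^d ≡ 1 (mod 127), base 9 does not prove 127 composite.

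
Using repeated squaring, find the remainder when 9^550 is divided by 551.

9^1 ≡ 9 (mod 551)
9^2 ≡ 9^2 = 81 ≡ 81 (mod 551)
9^4 ≡ 81^2 = 6561 ≡ 500 (mod 551)
9^8 ≡ 500^2 = 250000 ≡ 397 (mod 551)
9^16 ≡ 397^2 = 157609 ≡ 23 (mod 551)
9^32 ≡ 23^2 = 529 ≡ 529 (mod 551)
9^64 ≡ 529^2 = 279841 ≡ 484 (mod 551)
9^128 ≡ 484^2 = 234256 ≡ 81 (mod 551)
9^256 ≡ 81^2 = 6561 ≡ 500 (mod 551)
9^512 ≡ 500^2 = 250000 ≡ 397 (mod 551)
550 = 512 + 32 + 4 + 2 in binary powers of 2.
So 9^550 ≡ 397 · 529 · 500 · 81 ≡ 123 (mod 551).
Since 123 ≠ 1, base 9 is a Fermat witness: 551 is composite.

123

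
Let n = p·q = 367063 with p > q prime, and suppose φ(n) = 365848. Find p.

659

φ(n) = (p−1)(q−1) = n − (p+q) + 1, so p + q = 367063 − 365848 + 1 = 1216.
p and q are the roots of t² − 1216t + 367063 = 0.
Discriminant: 1216² − 4·367063 = 1478656 − 1468252 = 10404; √10404 = 102.
q = (1216 − 102)/2 = 557, p = (1216 + 102)/2 = 659.
Check: 557 · 659 = 367063.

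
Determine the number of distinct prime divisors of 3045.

4

3045 = 3 · 1015
1015 = 5 · 203
203 = 7 · 29
3045 = 3 · 5 · 7 · 29, which has 4 distinct prime factors.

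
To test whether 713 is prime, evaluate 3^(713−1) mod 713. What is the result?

3^1 ≡ 3 (mod 713)
3^2 ≡ 3^2 = 9 ≡ 9 (mod 713)
3^4 ≡ 9^2 = 81 ≡ 81 (mod 713)
3^8 ≡ 81^2 = 6561 ≡ 144 (mod 713)
3^16 ≡ 144^2 = 20736 ≡ 59 (mod 713)
3^32 ≡ 59^2 = 3481 ≡ 629 (mod 713)
3^64 ≡ 629^2 = 395641 ≡ 639 (mod 713)
3^128 ≡ 639^2 = 408321 ≡ 485 (mod 713)
3^256 ≡ 485^2 = 235225 ≡ 648 (mod 713)
3^512 ≡ 648^2 = 419904 ≡ 660 (mod 713)
712 = 512 + 128 + 64 + 8 in binary powers of 2.
So 3^712 ≡ 660 · 485 · 639 · 144 ≡ 696 (mod 713).
Since 696 ≠ 1, base 3 is a Fermat witness: 713 is composite.

696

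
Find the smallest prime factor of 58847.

58847 is odd.
Digit sum 32, not divisible by 3.
Ends in 7: not divisible by 5.
7: 58847 = 7·8406 + 5
11: 58847 = 11·5349 + 8
13: 58847 = 13·4526 + 9
17: 58847 = 17·3461 + 10
19: 58847 = 19·3097 + 4
23: 58847 = 23·2558 + 13
29: 58847 = 29·2029 + 6
31: 58847 = 31·1898 + 9
37: 58847 = 37·1590 + 17
41: 58847 = 41·1435 + 12
43: 58847 = 43·1368 + 23
47: 58847 = 47·1252 + 3
53: 58847 = 53·1110 + 17
59: 58847 = 59·997 + 24
61: 58847 = 61·964 + 43
67: 58847 = 67·878 + 21
71: 58847 = 71·828 + 59
73: 58847 = 73·806 + 9
79: 58847 = 79·744 + 71
83: 58847 = 83·709

83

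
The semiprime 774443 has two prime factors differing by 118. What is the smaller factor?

Since p = q + 118, we have 774443 = q(q + 118), so q² + 118q − 774443 = 0.
Discriminant: 118² + 4·774443 = 13924 + 3097772 = 3111696; √3111696 = 1764.
q = (−118 + 1764)/2 = 823, and p = q + 118 = 941.
Check: 823 · 941 = 774443.

823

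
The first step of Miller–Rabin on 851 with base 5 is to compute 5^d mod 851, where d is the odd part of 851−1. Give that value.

109

851 − 1 = 850 = 2^1 · 425, so d = 425.
5^1 ≡ 5 (mod 851)
5^2 ≡ 5^2 = 25 ≡ 25 (mod 851)
5^4 ≡ 25^2 = 625 ≡ 625 (mod 851)
5^8 ≡ 625^2 = 390625 ≡ 16 (mod 851)
5^16 ≡ 16^2 = 256 ≡ 256 (mod 851)
5^32 ≡ 256^2 = 65536 ≡ 9 (mod 851)
5^64 ≡ 9^2 = 81 ≡ 81 (mod 851)
5^128 ≡ 81^2 = 6561 ≡ 604 (mod 851)
5^256 ≡ 604^2 = 364816 ≡ 588 (mod 851)
425 = 256 + 128 + 32 + 8 + 1 in binary powers of 2.
So 5^425 ≡ 588 · 604 · 9 · 16 · 5 ≡ 109 (mod 851).
Squaring chain: 109; never reaches −1, so base 5 is a Miller–Rabin witness that 851 is composite.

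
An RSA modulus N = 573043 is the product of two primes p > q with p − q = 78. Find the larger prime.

797

Since p = q + 78, we have 573043 = q(q + 78), so q² + 78q − 573043 = 0.
Discriminant: 78² + 4·573043 = 6084 + 2292172 = 2298256; √2298256 = 1516.
q = (−78 + 1516)/2 = 719, and p = q + 78 = 797.
Check: 719 · 797 = 573043.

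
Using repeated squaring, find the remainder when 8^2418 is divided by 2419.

8^1 ≡ 8 (mod 2419)
8^2 ≡ 8^2 = 64 ≡ 64 (mod 2419)
8^4 ≡ 64^2 = 4096 ≡ 1677 (mod 2419)
8^8 ≡ 1677^2 = 2812329 ≡ 1451 (mod 2419)
8^16 ≡ 1451^2 = 2105401 ≡ 871 (mod 2419)
8^32 ≡ 871^2 = 758641 ≡ 1494 (mod 2419)
8^64 ≡ 1494^2 = 2232036 ≡ 1718 (mod 2419)
8^128 ≡ 1718^2 = 2951524 ≡ 344 (mod 2419)
8^256 ≡ 344^2 = 118336 ≡ 2224 (mod 2419)
8^512 ≡ 2224^2 = 4946176 ≡ 1740 (mod 2419)
8^1024 ≡ 1740^2 = 3027600 ≡ 1431 (mod 2419)
8^2048 ≡ 1431^2 = 2047761 ≡ 1287 (mod 2419)
2418 = 2048 + 256 + 64 + 32 + 16 + 2 in binary powers of 2.
So 8^2418 ≡ 1287 · 2224 · 1718 · 1494 · 871 · 64 ≡ 1255 (mod 2419).
Since 1255 ≠ 1, base 8 is a Fermat witness: 2419 is composite.

1255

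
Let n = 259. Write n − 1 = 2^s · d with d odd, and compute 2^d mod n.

259 − 1 = 258 = 2^1 · 129, so d = 129.
2^1 ≡ 2 (mod 259)
2^2 ≡ 2^2 = 4 ≡ 4 (mod 259)
2^4 ≡ 4^2 = 16 ≡ 16 (mod 259)
2^8 ≡ 16^2 = 256 ≡ 256 (mod 259)
2^16 ≡ 256^2 = 65536 ≡ 9 (mod 259)
2^32 ≡ 9^2 = 81 ≡ 81 (mod 259)
2^64 ≡ 81^2 = 6561 ≡ 86 (mod 259)
2^128 ≡ 86^2 = 7396 ≡ 144 (mod 259)
129 = 128 + 1 in binary powers of 2.
So 2^129 ≡ 144 · 2 ≡ 29 (mod 259).
Squaring chain: 29; never reaches −1, so base 2 is a Miller–Rabin witness that 259 is composite.

29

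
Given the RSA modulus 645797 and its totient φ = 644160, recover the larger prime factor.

φ(n) = (p−1)(q−1) = n − (p+q) + 1, so p + q = 645797 − 644160 + 1 = 1638.
p and q are the roots of t² − 1638t + 645797 = 0.
Discriminant: 1638² − 4·645797 = 2683044 − 2583188 = 99856; √99856 = 316.
q = (1638 − 316)/2 = 661, p = (1638 + 316)/2 = 977.
Check: 661 · 977 = 645797.

977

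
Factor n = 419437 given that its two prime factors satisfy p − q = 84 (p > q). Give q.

607

Since p = q + 84, we have 419437 = q(q + 84), so q² + 84q − 419437 = 0.
Discriminant: 84² + 4·419437 = 7056 + 1677748 = 1684804; √1684804 = 1298.
q = (−84 + 1298)/2 = 607, and p = q + 84 = 691.
Check: 607 · 691 = 419437.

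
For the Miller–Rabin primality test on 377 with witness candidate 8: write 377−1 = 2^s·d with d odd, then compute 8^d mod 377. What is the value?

377 − 1 = 376 = 2^3 · 47, so d = 47.
8^1 ≡ 8 (mod 377)
8^2 ≡ 8^2 = 64 ≡ 64 (mod 377)
8^4 ≡ 64^2 = 4096 ≡ 326 (mod 377)
8^8 ≡ 326^2 = 106276 ≡ 339 (mod 377)
8^16 ≡ 339^2 = 114921 ≡ 313 (mod 377)
8^32 ≡ 313^2 = 97969 ≡ 326 (mod 377)
47 = 32 + 8 + 4 + 2 + 1 in binary powers of 2.
So 8^47 ≡ 326 · 339 · 326 · 64 · 8 ≡ 31 (mod 377).
Squaring chain: 31 → 207 → 248; never reaches −1, so base 8 is a Miller–Rabin witness that 377 is composite.

31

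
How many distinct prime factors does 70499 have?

4

70499 = 11 · 6409
6409 = 13 · 493
493 = 17 · 29
70499 = 11 · 13 · 17 · 29, which has 4 distinct prime factors.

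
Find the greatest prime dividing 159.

159 = 3 · 53
53 is prime.
So 159 = 3 · 53; the largest prime factor is 53.

53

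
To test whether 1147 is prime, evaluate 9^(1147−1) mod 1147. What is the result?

9^1 ≡ 9 (mod 1147)
9^2 ≡ 9^2 = 81 ≡ 81 (mod 1147)
9^4 ≡ 81^2 = 6561 ≡ 826 (mod 1147)
9^8 ≡ 826^2 = 682276 ≡ 958 (mod 1147)
9^16 ≡ 958^2 = 917764 ≡ 164 (mod 1147)
9^32 ≡ 164^2 = 26896 ≡ 515 (mod 1147)
9^64 ≡ 515^2 = 265225 ≡ 268 (mod 1147)
9^128 ≡ 268^2 = 71824 ≡ 710 (mod 1147)
9^256 ≡ 710^2 = 504100 ≡ 567 (mod 1147)
9^512 ≡ 567^2 = 321489 ≡ 329 (mod 1147)
9^1024 ≡ 329^2 = 108241 ≡ 423 (mod 1147)
1146 = 1024 + 64 + 32 + 16 + 8 + 2 in binary powers of 2.
So 9^1146 ≡ 423 · 268 · 515 · 164 · 958 · 81 ≡ 1062 (mod 1147).
Since 1062 ≠ 1, base 9 is a Fermat witness: 1147 is composite.

1062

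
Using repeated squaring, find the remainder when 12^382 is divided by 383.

12^1 ≡ 12 (mod 383)
12^2 ≡ 12^2 = 144 ≡ 144 (mod 383)
12^4 ≡ 144^2 = 20736 ≡ 54 (mod 383)
12^8 ≡ 54^2 = 2916 ≡ 235 (mod 383)
12^16 ≡ 235^2 = 55225 ≡ 73 (mod 383)
12^32 ≡ 73^2 = 5329 ≡ 350 (mod 383)
12^64 ≡ 350^2 = 122500 ≡ 323 (mod 383)
12^128 ≡ 323^2 = 104329 ≡ 153 (mod 383)
12^256 ≡ 153^2 = 23409 ≡ 46 (mod 383)
382 = 256 + 64 + 32 + 16 + 8 + 4 + 2 in binary powers of 2.
So 12^382 ≡ 46 · 323 · 350 · 73 · 235 · 54 · 144 ≡ 1 (mod 383).
Since the result is 1, base 12 gives no evidence that 383 is composite.

1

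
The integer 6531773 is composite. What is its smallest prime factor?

6531773 is odd.
Digit sum 32, not divisible by 3.
Ends in 3: not divisible by 5.
7: 6531773 = 7·933110 + 3
11: 6531773 = 11·593797 + 6
13: 6531773 = 13·502444 + 1
17: 6531773 = 17·384221 + 16
19: 6531773 = 19·343777 + 10
23: 6531773 = 23·283990 + 3
29: 6531773 = 29·225233 + 16
31: 6531773 = 31·210702 + 11
37: 6531773 = 37·176534 + 15
41: 6531773 = 41·159311 + 22
43: 6531773 = 43·151901 + 30
47: 6531773 = 47·138973 + 42
53: 6531773 = 53·123241

53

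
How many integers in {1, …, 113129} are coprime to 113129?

105616

Factor: 113129 = 29 · 47 · 83.
φ(113129) = (29−1) · (47−1) · (83−1) = 28 · 46 · 82 = 105616.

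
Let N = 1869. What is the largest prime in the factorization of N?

1869 = 3 · 623
623 = 7 · 89
89 is prime.
So 1869 = 3 · 7 · 89; the largest prime factor is 89.

89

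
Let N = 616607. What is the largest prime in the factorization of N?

616607 = 17 · 36271
36271 = 19 · 1909
1909 = 23 · 83
83 is prime.
So 616607 = 17 · 19 · 23 · 83; the largest prime factor is 83.

83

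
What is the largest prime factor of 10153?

10153 = 11 · 923
923 = 13 · 71
71 is prime.
So 10153 = 11 · 13 · 71; the largest prime factor is 71.

71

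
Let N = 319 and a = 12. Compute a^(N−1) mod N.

12^1 ≡ 12 (mod 319)
12^2 ≡ 12^2 = 144 ≡ 144 (mod 319)
12^4 ≡ 144^2 = 20736 ≡ 1 (mod 319)
12^8 ≡ 1^2 = 1 ≡ 1 (mod 319)
12^16 ≡ 1^2 = 1 ≡ 1 (mod 319)
12^32 ≡ 1^2 = 1 ≡ 1 (mod 319)
12^64 ≡ 1^2 = 1 ≡ 1 (mod 319)
12^128 ≡ 1^2 = 1 ≡ 1 (mod 319)
12^256 ≡ 1^2 = 1 ≡ 1 (mod 319)
318 = 256 + 32 + 16 + 8 + 4 + 2 in binary powers of 2.
So 12^318 ≡ 1 · 1 · 1 · 1 · 1 · 144 ≡ 144 (mod 319).
Since 144 ≠ 1, base 12 is a Fermat witness: 319 is composite.

144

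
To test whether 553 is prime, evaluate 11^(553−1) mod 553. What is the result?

302

11^1 ≡ 11 (mod 553)
11^2 ≡ 11^2 = 121 ≡ 121 (mod 553)
11^4 ≡ 121^2 = 14641 ≡ 263 (mod 553)
11^8 ≡ 263^2 = 69169 ≡ 44 (mod 553)
11^16 ≡ 44^2 = 1936 ≡ 277 (mod 553)
11^32 ≡ 277^2 = 76729 ≡ 415 (mod 553)
11^64 ≡ 415^2 = 172225 ≡ 242 (mod 553)
11^128 ≡ 242^2 = 58564 ≡ 499 (mod 553)
11^256 ≡ 499^2 = 249001 ≡ 151 (mod 553)
11^512 ≡ 151^2 = 22801 ≡ 128 (mod 553)
552 = 512 + 32 + 8 in binary powers of 2.
So 11^552 ≡ 128 · 415 · 44 ≡ 302 (mod 553).
Since 302 ≠ 1, base 11 is a Fermat witness: 553 is composite.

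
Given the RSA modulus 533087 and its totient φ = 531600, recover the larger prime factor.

887

φ(n) = (p−1)(q−1) = n − (p+q) + 1, so p + q = 533087 − 531600 + 1 = 1488.
p and q are the roots of t² − 1488t + 533087 = 0.
Discriminant: 1488² − 4·533087 = 2214144 − 2132348 = 81796; √81796 = 286.
q = (1488 − 286)/2 = 601, p = (1488 + 286)/2 = 887.
Check: 601 · 887 = 533087.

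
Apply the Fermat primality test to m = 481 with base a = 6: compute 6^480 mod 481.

6^1 ≡ 6 (mod 481)
6^2 ≡ 6^2 = 36 ≡ 36 (mod 481)
6^4 ≡ 36^2 = 1296 ≡ 334 (mod 481)
6^8 ≡ 334^2 = 111556 ≡ 445 (mod 481)
6^16 ≡ 445^2 = 198025 ≡ 334 (mod 481)
6^32 ≡ 334^2 = 111556 ≡ 445 (mod 481)
6^64 ≡ 445^2 = 198025 ≡ 334 (mod 481)
6^128 ≡ 334^2 = 111556 ≡ 445 (mod 481)
6^256 ≡ 445^2 = 198025 ≡ 334 (mod 481)
480 = 256 + 128 + 64 + 32 in binary powers of 2.
So 6^480 ≡ 334 · 445 · 334 · 445 ≡ 1 (mod 481).
Since the result is 1, base 6 gives no evidence that 481 is composite.

1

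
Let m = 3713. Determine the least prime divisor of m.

47

3713 is odd.
Digit sum 14, not divisible by 3.
Ends in 3: not divisible by 5.
7: 3713 = 7·530 + 3
11: 3713 = 11·337 + 6
13: 3713 = 13·285 + 8
17: 3713 = 17·218 + 7
19: 3713 = 19·195 + 8
23: 3713 = 23·161 + 10
29: 3713 = 29·128 + 1
31: 3713 = 31·119 + 24
37: 3713 = 37·100 + 13
41: 3713 = 41·90 + 23
43: 3713 = 43·86 + 15
47: 3713 = 47·79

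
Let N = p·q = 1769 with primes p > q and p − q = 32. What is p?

Since p = q + 32, we have 1769 = q(q + 32), so q² + 32q − 1769 = 0.
Discriminant: 32² + 4·1769 = 1024 + 7076 = 8100; √8100 = 90.
q = (−32 + 90)/2 = 29, and p = q + 32 = 61.
Check: 29 · 61 = 1769.

61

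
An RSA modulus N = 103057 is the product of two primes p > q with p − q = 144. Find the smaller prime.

Since p = q + 144, we have 103057 = q(q + 144), so q² + 144q − 103057 = 0.
Discriminant: 144² + 4·103057 = 20736 + 412228 = 432964; √432964 = 658.
q = (−144 + 658)/2 = 257, and p = q + 144 = 401.
Check: 257 · 401 = 103057.

257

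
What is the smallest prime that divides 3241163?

3241163 is odd.
Digit sum 20, not divisible by 3.
Ends in 3: not divisible by 5.
7: 3241163 = 7·463023 + 2
11: 3241163 = 11·294651 + 2
13: 3241163 = 13·249320 + 3
17: 3241163 = 17·190656 + 11
19: 3241163 = 19·170587 + 10
23: 3241163 = 23·140920 + 3
29: 3241163 = 29·111764 + 7
31: 3241163 = 31·104553 + 20
37: 3241163 = 37·87599

37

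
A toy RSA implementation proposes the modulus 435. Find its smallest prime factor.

3

435 is odd.
Digit sum 12, divisible by 3.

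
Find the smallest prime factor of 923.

13

923 is odd.
Digit sum 14, not divisible by 3.
Ends in 3: not divisible by 5.
7: 923 = 7·131 + 6
11: 923 = 11·83 + 10
13: 923 = 13·71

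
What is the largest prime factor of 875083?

79

875083 = 11 · 79553
79553 = 19 · 4187
4187 = 53 · 79
79 is prime.
So 875083 = 11 · 19 · 53 · 79; the largest prime factor is 79.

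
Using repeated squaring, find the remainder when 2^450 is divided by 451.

2^1 ≡ 2 (mod 451)
2^2 ≡ 2^2 = 4 ≡ 4 (mod 451)
2^4 ≡ 4^2 = 16 ≡ 16 (mod 451)
2^8 ≡ 16^2 = 256 ≡ 256 (mod 451)
2^16 ≡ 256^2 = 65536 ≡ 141 (mod 451)
2^32 ≡ 141^2 = 19881 ≡ 37 (mod 451)
2^64 ≡ 37^2 = 1369 ≡ 16 (mod 451)
2^128 ≡ 16^2 = 256 ≡ 256 (mod 451)
2^256 ≡ 256^2 = 65536 ≡ 141 (mod 451)
450 = 256 + 128 + 64 + 2 in binary powers of 2.
So 2^450 ≡ 141 · 256 · 16 · 4 ≡ 122 (mod 451).
Since 122 ≠ 1, base 2 is a Fermat witness: 451 is composite.

122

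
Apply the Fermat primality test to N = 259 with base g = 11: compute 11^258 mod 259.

11^1 ≡ 11 (mod 259)
11^2 ≡ 11^2 = 121 ≡ 121 (mod 259)
11^4 ≡ 121^2 = 14641 ≡ 137 (mod 259)
11^8 ≡ 137^2 = 18769 ≡ 121 (mod 259)
11^16 ≡ 121^2 = 14641 ≡ 137 (mod 259)
11^32 ≡ 137^2 = 18769 ≡ 121 (mod 259)
11^64 ≡ 121^2 = 14641 ≡ 137 (mod 259)
11^128 ≡ 137^2 = 18769 ≡ 121 (mod 259)
11^256 ≡ 121^2 = 14641 ≡ 137 (mod 259)
258 = 256 + 2 in binary powers of 2.
So 11^258 ≡ 137 · 121 ≡ 1 (mod 259).
Since the result is 1, base 11 gives no evidence that 259 is composite.

1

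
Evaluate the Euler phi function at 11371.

Factor: 11371 = 83 · 137.
φ(11371) = (83−1) · (137−1) = 82 · 136 = 11152.

11152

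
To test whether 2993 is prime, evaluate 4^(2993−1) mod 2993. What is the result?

4^1 ≡ 4 (mod 2993)
4^2 ≡ 4^2 = 16 ≡ 16 (mod 2993)
4^4 ≡ 16^2 = 256 ≡ 256 (mod 2993)
4^8 ≡ 256^2 = 65536 ≡ 2683 (mod 2993)
4^16 ≡ 2683^2 = 7198489 ≡ 324 (mod 2993)
4^32 ≡ 324^2 = 104976 ≡ 221 (mod 2993)
4^64 ≡ 221^2 = 48841 ≡ 953 (mod 2993)
4^128 ≡ 953^2 = 908209 ≡ 1330 (mod 2993)
4^256 ≡ 1330^2 = 1768900 ≡ 37 (mod 2993)
4^512 ≡ 37^2 = 1369 ≡ 1369 (mod 2993)
4^1024 ≡ 1369^2 = 1874161 ≡ 543 (mod 2993)
4^2048 ≡ 543^2 = 294849 ≡ 1535 (mod 2993)
2992 = 2048 + 512 + 256 + 128 + 32 + 16 in binary powers of 2.
So 4^2992 ≡ 1535 · 1369 · 37 · 1330 · 221 · 324 ≡ 1205 (mod 2993).
Since 1205 ≠ 1, base 4 is a Fermat witness: 2993 is composite.

1205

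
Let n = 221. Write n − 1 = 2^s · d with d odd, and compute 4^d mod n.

221 − 1 = 220 = 2^2 · 55, so d = 55.
4^1 ≡ 4 (mod 221)
4^2 ≡ 4^2 = 16 ≡ 16 (mod 221)
4^4 ≡ 16^2 = 256 ≡ 35 (mod 221)
4^8 ≡ 35^2 = 1225 ≡ 120 (mod 221)
4^16 ≡ 120^2 = 14400 ≡ 35 (mod 221)
4^32 ≡ 35^2 = 1225 ≡ 120 (mod 221)
55 = 32 + 16 + 4 + 2 + 1 in binary powers of 2.
So 4^55 ≡ 120 · 35 · 35 · 16 · 4 ≡ 30 (mod 221).
Squaring chain: 30 → 16; never reaches −1, so base 4 is a Miller–Rabin witness that 221 is composite.

30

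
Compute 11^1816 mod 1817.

1415

11^1 ≡ 11 (mod 1817)
11^2 ≡ 11^2 = 121 ≡ 121 (mod 1817)
11^4 ≡ 121^2 = 14641 ≡ 105 (mod 1817)
11^8 ≡ 105^2 = 11025 ≡ 123 (mod 1817)
11^16 ≡ 123^2 = 15129 ≡ 593 (mod 1817)
11^32 ≡ 593^2 = 351649 ≡ 968 (mod 1817)
11^64 ≡ 968^2 = 937024 ≡ 1269 (mod 1817)
11^128 ≡ 1269^2 = 1610361 ≡ 499 (mod 1817)
11^256 ≡ 499^2 = 249001 ≡ 72 (mod 1817)
11^512 ≡ 72^2 = 5184 ≡ 1550 (mod 1817)
11^1024 ≡ 1550^2 = 2402500 ≡ 426 (mod 1817)
1816 = 1024 + 512 + 256 + 16 + 8 in binary powers of 2.
So 11^1816 ≡ 426 · 1550 · 72 · 593 · 123 ≡ 1415 (mod 1817).
Since 1415 ≠ 1, base 11 is a Fermat witness: 1817 is composite.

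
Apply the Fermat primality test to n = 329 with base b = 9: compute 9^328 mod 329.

247

9^1 ≡ 9 (mod 329)
9^2 ≡ 9^2 = 81 ≡ 81 (mod 329)
9^4 ≡ 81^2 = 6561 ≡ 310 (mod 329)
9^8 ≡ 310^2 = 96100 ≡ 32 (mod 329)
9^16 ≡ 32^2 = 1024 ≡ 37 (mod 329)
9^32 ≡ 37^2 = 1369 ≡ 53 (mod 329)
9^64 ≡ 53^2 = 2809 ≡ 177 (mod 329)
9^128 ≡ 177^2 = 31329 ≡ 74 (mod 329)
9^256 ≡ 74^2 = 5476 ≡ 212 (mod 329)
328 = 256 + 64 + 8 in binary powers of 2.
So 9^328 ≡ 212 · 177 · 32 ≡ 247 (mod 329).
Since 247 ≠ 1, base 9 is a Fermat witness: 329 is composite.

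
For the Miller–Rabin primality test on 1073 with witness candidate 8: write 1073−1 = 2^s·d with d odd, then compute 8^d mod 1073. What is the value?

177

1073 − 1 = 1072 = 2^4 · 67, so d = 67.
8^1 ≡ 8 (mod 1073)
8^2 ≡ 8^2 = 64 ≡ 64 (mod 1073)
8^4 ≡ 64^2 = 4096 ≡ 877 (mod 1073)
8^8 ≡ 877^2 = 769129 ≡ 861 (mod 1073)
8^16 ≡ 861^2 = 741321 ≡ 951 (mod 1073)
8^32 ≡ 951^2 = 904401 ≡ 935 (mod 1073)
8^64 ≡ 935^2 = 874225 ≡ 803 (mod 1073)
67 = 64 + 2 + 1 in binary powers of 2.
So 8^67 ≡ 803 · 64 · 8 ≡ 177 (mod 1073).
Squaring chain: 177 → 212 → 951 → 935; never reaches −1, so base 8 is a Miller–Rabin witness that 1073 is composite.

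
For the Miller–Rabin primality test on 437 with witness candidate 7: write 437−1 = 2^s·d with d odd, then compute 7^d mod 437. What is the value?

102

437 − 1 = 436 = 2^2 · 109, so d = 109.
7^1 ≡ 7 (mod 437)
7^2 ≡ 7^2 = 49 ≡ 49 (mod 437)
7^4 ≡ 49^2 = 2401 ≡ 216 (mod 437)
7^8 ≡ 216^2 = 46656 ≡ 334 (mod 437)
7^16 ≡ 334^2 = 111556 ≡ 121 (mod 437)
7^32 ≡ 121^2 = 14641 ≡ 220 (mod 437)
7^64 ≡ 220^2 = 48400 ≡ 330 (mod 437)
109 = 64 + 32 + 8 + 4 + 1 in binary powers of 2.
So 7^109 ≡ 330 · 220 · 334 · 216 · 7 ≡ 102 (mod 437).
Squaring chain: 102 → 353; never reaches −1, so base 7 is a Miller–Rabin witness that 437 is composite.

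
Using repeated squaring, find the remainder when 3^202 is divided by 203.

4

3^1 ≡ 3 (mod 203)
3^2 ≡ 3^2 = 9 ≡ 9 (mod 203)
3^4 ≡ 9^2 = 81 ≡ 81 (mod 203)
3^8 ≡ 81^2 = 6561 ≡ 65 (mod 203)
3^16 ≡ 65^2 = 4225 ≡ 165 (mod 203)
3^32 ≡ 165^2 = 27225 ≡ 23 (mod 203)
3^64 ≡ 23^2 = 529 ≡ 123 (mod 203)
3^128 ≡ 123^2 = 15129 ≡ 107 (mod 203)
202 = 128 + 64 + 8 + 2 in binary powers of 2.
So 3^202 ≡ 107 · 123 · 65 · 9 ≡ 4 (mod 203).
Since 4 ≠ 1, base 3 is a Fermat witness: 203 is composite.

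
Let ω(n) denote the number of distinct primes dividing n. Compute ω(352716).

352716 = 2^2 · 88179
88179 = 3 · 29393
29393 = 7 · 4199
4199 = 13 · 323
323 = 17 · 19
352716 = 2^2 · 3 · 7 · 13 · 17 · 19, which has 6 distinct prime factors.

6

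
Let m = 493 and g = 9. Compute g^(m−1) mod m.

9^1 ≡ 9 (mod 493)
9^2 ≡ 9^2 = 81 ≡ 81 (mod 493)
9^4 ≡ 81^2 = 6561 ≡ 152 (mod 493)
9^8 ≡ 152^2 = 23104 ≡ 426 (mod 493)
9^16 ≡ 426^2 = 181476 ≡ 52 (mod 493)
9^32 ≡ 52^2 = 2704 ≡ 239 (mod 493)
9^64 ≡ 239^2 = 57121 ≡ 426 (mod 493)
9^128 ≡ 426^2 = 181476 ≡ 52 (mod 493)
9^256 ≡ 52^2 = 2704 ≡ 239 (mod 493)
492 = 256 + 128 + 64 + 32 + 8 + 4 in binary powers of 2.
So 9^492 ≡ 239 · 52 · 426 · 239 · 426 · 152 ≡ 458 (mod 493).
Since 458 ≠ 1, base 9 is a Fermat witness: 493 is composite.

458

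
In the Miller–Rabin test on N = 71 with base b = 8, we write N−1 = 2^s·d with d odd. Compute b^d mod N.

1

71 − 1 = 70 = 2^1 · 35, so d = 35.
8^1 ≡ 8 (mod 71)
8^2 ≡ 8^2 = 64 ≡ 64 (mod 71)
8^4 ≡ 64^2 = 4096 ≡ 49 (mod 71)
8^8 ≡ 49^2 = 2401 ≡ 58 (mod 71)
8^16 ≡ 58^2 = 3364 ≡ 27 (mod 71)
8^32 ≡ 27^2 = 729 ≡ 19 (mod 71)
35 = 32 + 2 + 1 in binary powers of 2.
So 8^35 ≡ 19 · 64 · 8 ≡ 1 (mod 71).
Since 8^d ≡ 1 (mod 71), base 8 does not prove 71 composite.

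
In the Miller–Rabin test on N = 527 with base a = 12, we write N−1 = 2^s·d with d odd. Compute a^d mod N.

177

527 − 1 = 526 = 2^1 · 263, so d = 263.
12^1 ≡ 12 (mod 527)
12^2 ≡ 12^2 = 144 ≡ 144 (mod 527)
12^4 ≡ 144^2 = 20736 ≡ 183 (mod 527)
12^8 ≡ 183^2 = 33489 ≡ 288 (mod 527)
12^16 ≡ 288^2 = 82944 ≡ 205 (mod 527)
12^32 ≡ 205^2 = 42025 ≡ 392 (mod 527)
12^64 ≡ 392^2 = 153664 ≡ 307 (mod 527)
12^128 ≡ 307^2 = 94249 ≡ 443 (mod 527)
12^256 ≡ 443^2 = 196249 ≡ 205 (mod 527)
263 = 256 + 4 + 2 + 1 in binary powers of 2.
So 12^263 ≡ 205 · 183 · 144 · 12 ≡ 177 (mod 527).
Squaring chain: 177; never reaches −1, so base 12 is a Miller–Rabin witness that 527 is composite.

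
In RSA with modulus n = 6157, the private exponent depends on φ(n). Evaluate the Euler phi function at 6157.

Factor: 6157 = 47 · 131.
φ(6157) = (47−1) · (131−1) = 46 · 130 = 5980.

5980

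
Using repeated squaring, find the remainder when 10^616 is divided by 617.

1

10^1 ≡ 10 (mod 617)
10^2 ≡ 10^2 = 100 ≡ 100 (mod 617)
10^4 ≡ 100^2 = 10000 ≡ 128 (mod 617)
10^8 ≡ 128^2 = 16384 ≡ 342 (mod 617)
10^16 ≡ 342^2 = 116964 ≡ 351 (mod 617)
10^32 ≡ 351^2 = 123201 ≡ 418 (mod 617)
10^64 ≡ 418^2 = 174724 ≡ 113 (mod 617)
10^128 ≡ 113^2 = 12769 ≡ 429 (mod 617)
10^256 ≡ 429^2 = 184041 ≡ 175 (mod 617)
10^512 ≡ 175^2 = 30625 ≡ 392 (mod 617)
616 = 512 + 64 + 32 + 8 in binary powers of 2.
So 10^616 ≡ 392 · 113 · 418 · 342 ≡ 1 (mod 617).
Since the result is 1, base 10 gives no evidence that 617 is composite.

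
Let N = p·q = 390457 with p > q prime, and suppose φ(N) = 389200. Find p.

701

φ(n) = (p−1)(q−1) = n − (p+q) + 1, so p + q = 390457 − 389200 + 1 = 1258.
p and q are the roots of t² − 1258t + 390457 = 0.
Discriminant: 1258² − 4·390457 = 1582564 − 1561828 = 20736; √20736 = 144.
q = (1258 − 144)/2 = 557, p = (1258 + 144)/2 = 701.
Check: 557 · 701 = 390457.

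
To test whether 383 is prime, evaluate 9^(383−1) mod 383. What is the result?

9^1 ≡ 9 (mod 383)
9^2 ≡ 9^2 = 81 ≡ 81 (mod 383)
9^4 ≡ 81^2 = 6561 ≡ 50 (mod 383)
9^8 ≡ 50^2 = 2500 ≡ 202 (mod 383)
9^16 ≡ 202^2 = 40804 ≡ 206 (mod 383)
9^32 ≡ 206^2 = 42436 ≡ 306 (mod 383)
9^64 ≡ 306^2 = 93636 ≡ 184 (mod 383)
9^128 ≡ 184^2 = 33856 ≡ 152 (mod 383)
9^256 ≡ 152^2 = 23104 ≡ 124 (mod 383)
382 = 256 + 64 + 32 + 16 + 8 + 4 + 2 in binary powers of 2.
So 9^382 ≡ 124 · 184 · 306 · 206 · 202 · 50 · 81 ≡ 1 (mod 383).
Since the result is 1, base 9 gives no evidence that 383 is composite.

1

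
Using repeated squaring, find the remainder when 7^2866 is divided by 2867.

1021

7^1 ≡ 7 (mod 2867)
7^2 ≡ 7^2 = 49 ≡ 49 (mod 2867)
7^4 ≡ 49^2 = 2401 ≡ 2401 (mod 2867)
7^8 ≡ 2401^2 = 5764801 ≡ 2131 (mod 2867)
7^16 ≡ 2131^2 = 4541161 ≡ 2700 (mod 2867)
7^32 ≡ 2700^2 = 7290000 ≡ 2086 (mod 2867)
7^64 ≡ 2086^2 = 4351396 ≡ 2157 (mod 2867)
7^128 ≡ 2157^2 = 4652649 ≡ 2375 (mod 2867)
7^256 ≡ 2375^2 = 5640625 ≡ 1236 (mod 2867)
7^512 ≡ 1236^2 = 1527696 ≡ 2452 (mod 2867)
7^1024 ≡ 2452^2 = 6012304 ≡ 205 (mod 2867)
7^2048 ≡ 205^2 = 42025 ≡ 1887 (mod 2867)
2866 = 2048 + 512 + 256 + 32 + 16 + 2 in binary powers of 2.
So 7^2866 ≡ 1887 · 2452 · 1236 · 2086 · 2700 · 49 ≡ 1021 (mod 2867).
Since 1021 ≠ 1, base 7 is a Fermat witness: 2867 is composite.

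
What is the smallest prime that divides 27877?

61

27877 is odd.
Digit sum 31, not divisible by 3.
Ends in 7: not divisible by 5.
7: 27877 = 7·3982 + 3
11: 27877 = 11·2534 + 3
13: 27877 = 13·2144 + 5
17: 27877 = 17·1639 + 14
19: 27877 = 19·1467 + 4
23: 27877 = 23·1212 + 1
29: 27877 = 29·961 + 8
31: 27877 = 31·899 + 8
37: 27877 = 37·753 + 16
41: 27877 = 41·679 + 38
43: 27877 = 43·648 + 13
47: 27877 = 47·593 + 6
53: 27877 = 53·525 + 52
59: 27877 = 59·472 + 29
61: 27877 = 61·457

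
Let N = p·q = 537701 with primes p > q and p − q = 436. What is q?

Since p = q + 436, we have 537701 = q(q + 436), so q² + 436q − 537701 = 0.
Discriminant: 436² + 4·537701 = 190096 + 2150804 = 2340900; √2340900 = 1530.
q = (−436 + 1530)/2 = 547, and p = q + 436 = 983.
Check: 547 · 983 = 537701.

547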